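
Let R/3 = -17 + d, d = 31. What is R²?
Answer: 1764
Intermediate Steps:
R = 42 (R = 3*(-17 + 31) = 3*14 = 42)
R² = 42² = 1764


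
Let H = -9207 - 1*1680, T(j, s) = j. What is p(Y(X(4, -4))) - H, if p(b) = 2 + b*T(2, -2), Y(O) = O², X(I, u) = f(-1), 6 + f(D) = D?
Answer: 10987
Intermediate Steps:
f(D) = -6 + D
X(I, u) = -7 (X(I, u) = -6 - 1 = -7)
p(b) = 2 + 2*b (p(b) = 2 + b*2 = 2 + 2*b)
H = -10887 (H = -9207 - 1680 = -10887)
p(Y(X(4, -4))) - H = (2 + 2*(-7)²) - 1*(-10887) = (2 + 2*49) + 10887 = (2 + 98) + 10887 = 100 + 10887 = 10987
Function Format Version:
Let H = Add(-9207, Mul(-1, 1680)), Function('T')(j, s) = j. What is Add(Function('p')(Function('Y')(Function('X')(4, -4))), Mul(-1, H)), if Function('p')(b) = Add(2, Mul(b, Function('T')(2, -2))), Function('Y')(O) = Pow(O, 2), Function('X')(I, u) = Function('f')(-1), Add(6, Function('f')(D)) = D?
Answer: 10987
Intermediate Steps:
Function('f')(D) = Add(-6, D)
Function('X')(I, u) = -7 (Function('X')(I, u) = Add(-6, -1) = -7)
Function('p')(b) = Add(2, Mul(2, b)) (Function('p')(b) = Add(2, Mul(b, 2)) = Add(2, Mul(2, b)))
H = -10887 (H = Add(-9207, -1680) = -10887)
Add(Function('p')(Function('Y')(Function('X')(4, -4))), Mul(-1, H)) = Add(Add(2, Mul(2, Pow(-7, 2))), Mul(-1, -10887)) = Add(Add(2, Mul(2, 49)), 10887) = Add(Add(2, 98), 10887) = Add(100, 10887) = 10987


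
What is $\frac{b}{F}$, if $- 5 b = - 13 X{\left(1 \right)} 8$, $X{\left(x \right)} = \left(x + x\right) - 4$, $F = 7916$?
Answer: $- \frac{52}{9895} \approx -0.0052552$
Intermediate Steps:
$X{\left(x \right)} = -4 + 2 x$ ($X{\left(x \right)} = 2 x - 4 = -4 + 2 x$)
$b = - \frac{208}{5}$ ($b = - \frac{- 13 \left(-4 + 2 \cdot 1\right) 8}{5} = - \frac{- 13 \left(-4 + 2\right) 8}{5} = - \frac{\left(-13\right) \left(-2\right) 8}{5} = - \frac{26 \cdot 8}{5} = \left(- \frac{1}{5}\right) 208 = - \frac{208}{5} \approx -41.6$)
$\frac{b}{F} = - \frac{208}{5 \cdot 7916} = \left(- \frac{208}{5}\right) \frac{1}{7916} = - \frac{52}{9895}$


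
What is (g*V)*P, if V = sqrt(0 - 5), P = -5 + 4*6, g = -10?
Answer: -190*I*sqrt(5) ≈ -424.85*I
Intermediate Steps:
P = 19 (P = -5 + 24 = 19)
V = I*sqrt(5) (V = sqrt(-5) = I*sqrt(5) ≈ 2.2361*I)
(g*V)*P = -10*I*sqrt(5)*19 = -190*I*sqrt(5)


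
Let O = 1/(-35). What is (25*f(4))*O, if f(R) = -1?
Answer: 5/7 ≈ 0.71429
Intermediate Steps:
O = -1/35 ≈ -0.028571
(25*f(4))*O = (25*(-1))*(-1/35) = -25*(-1/35) = 5/7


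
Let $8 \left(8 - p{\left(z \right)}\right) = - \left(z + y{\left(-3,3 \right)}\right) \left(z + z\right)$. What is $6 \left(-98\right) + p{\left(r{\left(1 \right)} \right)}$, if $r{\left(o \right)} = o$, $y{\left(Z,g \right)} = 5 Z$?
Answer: $- \frac{1167}{2} \approx -583.5$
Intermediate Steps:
$p{\left(z \right)} = 8 + \frac{z \left(-15 + z\right)}{4}$ ($p{\left(z \right)} = 8 - \frac{\left(-1\right) \left(z + 5 \left(-3\right)\right) \left(z + z\right)}{8} = 8 - \frac{\left(-1\right) \left(z - 15\right) 2 z}{8} = 8 - \frac{\left(-1\right) \left(-15 + z\right) 2 z}{8} = 8 - \frac{\left(-1\right) 2 z \left(-15 + z\right)}{8} = 8 - \frac{\left(-2\right) z \left(-15 + z\right)}{8} = 8 + \frac{z \left(-15 + z\right)}{4}$)
$6 \left(-98\right) + p{\left(r{\left(1 \right)} \right)} = 6 \left(-98\right) + \left(8 - \frac{15}{4} + \frac{1^{2}}{4}\right) = -588 + \left(8 - \frac{15}{4} + \frac{1}{4} \cdot 1\right) = -588 + \left(8 - \frac{15}{4} + \frac{1}{4}\right) = -588 + \frac{9}{2} = - \frac{1167}{2}$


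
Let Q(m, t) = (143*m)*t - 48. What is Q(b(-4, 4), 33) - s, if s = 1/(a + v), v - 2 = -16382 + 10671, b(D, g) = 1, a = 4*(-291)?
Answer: 32103784/6873 ≈ 4671.0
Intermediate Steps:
a = -1164
v = -5709 (v = 2 + (-16382 + 10671) = 2 - 5711 = -5709)
Q(m, t) = -48 + 143*m*t (Q(m, t) = 143*m*t - 48 = -48 + 143*m*t)
s = -1/6873 (s = 1/(-1164 - 5709) = 1/(-6873) = -1/6873 ≈ -0.00014550)
Q(b(-4, 4), 33) - s = (-48 + 143*1*33) - 1*(-1/6873) = (-48 + 4719) + 1/6873 = 4671 + 1/6873 = 32103784/6873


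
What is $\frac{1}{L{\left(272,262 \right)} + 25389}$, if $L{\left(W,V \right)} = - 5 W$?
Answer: $\frac{1}{24029} \approx 4.1616 \cdot 10^{-5}$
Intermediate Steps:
$\frac{1}{L{\left(272,262 \right)} + 25389} = \frac{1}{\left(-5\right) 272 + 25389} = \frac{1}{-1360 + 25389} = \frac{1}{24029}$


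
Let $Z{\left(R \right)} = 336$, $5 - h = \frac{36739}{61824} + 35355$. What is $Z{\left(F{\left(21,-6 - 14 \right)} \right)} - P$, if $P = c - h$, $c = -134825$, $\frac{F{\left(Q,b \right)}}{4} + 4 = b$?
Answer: $\frac{6170678525}{61824} \approx 99810.0$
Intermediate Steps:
$F{\left(Q,b \right)} = -16 + 4 b$
$h = - \frac{2185515139}{61824}$ ($h = 5 - \left(\frac{36739}{61824} + 35355\right) = 5 - \frac{2185824259}{61824} = - \frac{2185515139}{61824} \approx -35351.0$)
$P = - \frac{6149905661}{61824}$ ($P = -134825 - - \frac{2185515139}{61824} = -134825 + \frac{2185515139}{61824} = - \frac{6149905661}{61824} \approx -99474.0$)
$Z{\left(F{\left(21,-6 - 14 \right)} \right)} - P = 336 - - \frac{6149905661}{61824} = 336 + \frac{6149905661}{61824} = \frac{6170678525}{61824}$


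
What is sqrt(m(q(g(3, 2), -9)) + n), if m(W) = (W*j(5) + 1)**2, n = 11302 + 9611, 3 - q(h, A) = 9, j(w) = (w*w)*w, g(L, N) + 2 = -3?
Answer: sqrt(581914) ≈ 762.83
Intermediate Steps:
g(L, N) = -5 (g(L, N) = -2 - 3 = -5)
j(w) = w**3 (j(w) = w**2*w = w**3)
q(h, A) = -6 (q(h, A) = 3 - 1*9 = 3 - 9 = -6)
n = 20913
m(W) = (1 + 125*W)**2 (m(W) = (W*5**3 + 1)**2 = (W*125 + 1)**2 = (125*W + 1)**2 = (1 + 125*W)**2)
sqrt(m(q(g(3, 2), -9)) + n) = sqrt((1 + 125*(-6))**2 + 20913) = sqrt((1 - 750)**2 + 20913) = sqrt((-749)**2 + 20913) = sqrt(561001 + 20913) = sqrt(581914)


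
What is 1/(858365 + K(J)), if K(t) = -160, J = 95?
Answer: 1/858205 ≈ 1.1652e-6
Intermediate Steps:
1/(858365 + K(J)) = 1/(858365 - 160) = 1/858205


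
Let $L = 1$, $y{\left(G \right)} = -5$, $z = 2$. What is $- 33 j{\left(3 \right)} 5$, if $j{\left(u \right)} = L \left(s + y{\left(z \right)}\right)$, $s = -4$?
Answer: $1485$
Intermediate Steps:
$j{\left(u \right)} = -9$ ($j{\left(u \right)} = 1 \left(-4 - 5\right) = 1 \left(-9\right) = -9$)
$- 33 j{\left(3 \right)} 5 = \left(-33\right) \left(-9\right) 5 = 297 \cdot 5 = 1485$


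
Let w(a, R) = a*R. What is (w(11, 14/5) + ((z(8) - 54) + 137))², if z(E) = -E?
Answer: 279841/25 ≈ 11194.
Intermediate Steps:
w(a, R) = R*a
(w(11, 14/5) + ((z(8) - 54) + 137))² = ((14/5)*11 + ((-1*8 - 54) + 137))² = ((14*(⅕))*11 + ((-8 - 54) + 137))² = ((14/5)*11 + (-62 + 137))² = (154/5 + 75)² = (529/5)² = 279841/25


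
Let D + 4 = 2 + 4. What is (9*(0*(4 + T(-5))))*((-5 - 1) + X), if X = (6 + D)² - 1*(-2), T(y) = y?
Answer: 0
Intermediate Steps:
D = 2 (D = -4 + (2 + 4) = -4 + 6 = 2)
X = 66 (X = (6 + 2)² - 1*(-2) = 8² + 2 = 64 + 2 = 66)
(9*(0*(4 + T(-5))))*((-5 - 1) + X) = (9*(0*(4 - 5)))*((-5 - 1) + 66) = (9*(0*(-1)))*(-6 + 66) = (9*0)*60 = 0*60 = 0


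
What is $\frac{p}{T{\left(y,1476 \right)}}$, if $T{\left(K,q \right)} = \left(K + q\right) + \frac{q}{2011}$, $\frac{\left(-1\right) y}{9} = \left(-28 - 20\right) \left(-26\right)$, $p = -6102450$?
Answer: $\frac{136355855}{217976} \approx 625.55$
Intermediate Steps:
$y = -11232$ ($y = - 9 \left(-28 - 20\right) \left(-26\right) = - 9 \left(\left(-48\right) \left(-26\right)\right) = \left(-9\right) 1248 = -11232$)
$T{\left(K,q \right)} = K + \frac{2012 q}{2011}$ ($T{\left(K,q \right)} = \left(K + q\right) + q \frac{1}{2011} = \left(K + q\right) + \frac{q}{2011} = K + \frac{2012 q}{2011}$)
$\frac{p}{T{\left(y,1476 \right)}} = - \frac{6102450}{-11232 + \frac{2012}{2011} \cdot 1476} = - \frac{6102450}{-11232 + \frac{2969712}{2011}} = - \frac{6102450}{- \frac{19617840}{2011}} = \left(-6102450\right) \left(- \frac{2011}{19617840}\right) = \frac{136355855}{217976}$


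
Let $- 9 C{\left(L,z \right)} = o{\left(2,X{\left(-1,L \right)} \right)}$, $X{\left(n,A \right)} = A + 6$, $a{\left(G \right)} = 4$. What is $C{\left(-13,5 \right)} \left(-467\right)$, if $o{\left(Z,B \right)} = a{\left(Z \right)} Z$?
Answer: $\frac{3736}{9} \approx 415.11$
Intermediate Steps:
$X{\left(n,A \right)} = 6 + A$
$o{\left(Z,B \right)} = 4 Z$
$C{\left(L,z \right)} = - \frac{8}{9}$ ($C{\left(L,z \right)} = - \frac{4 \cdot 2}{9} = \left(- \frac{1}{9}\right) 8 = - \frac{8}{9}$)
$C{\left(-13,5 \right)} \left(-467\right) = \left(- \frac{8}{9}\right) \left(-467\right) = \frac{3736}{9}$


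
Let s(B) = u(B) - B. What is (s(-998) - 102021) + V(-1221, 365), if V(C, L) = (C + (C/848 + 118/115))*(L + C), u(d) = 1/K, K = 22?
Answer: 63324487496/67045 ≈ 9.4451e+5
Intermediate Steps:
u(d) = 1/22
s(B) = 1/22 - B
V(C, L) = (118/115 + 849*C/848)*(C + L) (V(C, L) = (C + (C*(1/848) + 118*(1/115)))*(C + L) = (C + (C/848 + 118/115))*(C + L) = (C + (118/115 + C/848))*(C + L) = (118/115 + 849*C/848)*(C + L))
(s(-998) - 102021) + V(-1221, 365) = ((1/22 - 1*(-998)) - 102021) + ((118/115)*(-1221) + (118/115)*365 + (849/848)*(-1221)**2 + (849/848)*(-1221)*365) = ((1/22 + 998) - 102021) + (-144078/115 + 8614/23 + (849/848)*1490841 - 378369585/848) = (21957/22 - 102021) + (-144078/115 + 8614/23 + 1265724009/848 - 378369585/848) = -2222505/22 + 12745012997/12190 = 63324487496/67045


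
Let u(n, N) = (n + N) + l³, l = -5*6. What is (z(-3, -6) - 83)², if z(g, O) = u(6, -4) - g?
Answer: 733218084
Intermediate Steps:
l = -30
u(n, N) = -27000 + N + n (u(n, N) = (n + N) + (-30)³ = (N + n) - 27000 = -27000 + N + n)
z(g, O) = -26998 - g (z(g, O) = (-27000 - 4 + 6) - g = -26998 - g)
(z(-3, -6) - 83)² = ((-26998 - 1*(-3)) - 83)² = ((-26998 + 3) - 83)² = (-26995 - 83)² = (-27078)² = 733218084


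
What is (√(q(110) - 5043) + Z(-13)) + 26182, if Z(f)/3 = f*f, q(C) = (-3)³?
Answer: 26689 + 13*I*√30 ≈ 26689.0 + 71.204*I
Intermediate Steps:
q(C) = -27
Z(f) = 3*f² (Z(f) = 3*(f*f) = 3*f²)
(√(q(110) - 5043) + Z(-13)) + 26182 = (√(-27 - 5043) + 3*(-13)²) + 26182 = (√(-5070) + 3*169) + 26182 = (13*I*√30 + 507) + 26182 = (507 + 13*I*√30) + 26182 = 26689 + 13*I*√30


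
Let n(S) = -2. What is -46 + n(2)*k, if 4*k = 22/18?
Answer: -839/18 ≈ -46.611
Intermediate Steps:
k = 11/36 (k = (22/18)/4 = (22*(1/18))/4 = (1/4)*(11/9) = 11/36 ≈ 0.30556)
-46 + n(2)*k = -46 - 2*11/36 = -46 - 11/18 = -839/18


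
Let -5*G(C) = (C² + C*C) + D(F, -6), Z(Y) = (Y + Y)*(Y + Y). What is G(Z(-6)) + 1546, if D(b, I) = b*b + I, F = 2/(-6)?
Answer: -60725/9 ≈ -6747.2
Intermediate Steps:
Z(Y) = 4*Y² (Z(Y) = (2*Y)*(2*Y) = 4*Y²)
F = -⅓ (F = 2*(-⅙) = -⅓ ≈ -0.33333)
D(b, I) = I + b² (D(b, I) = b² + I = I + b²)
G(C) = 53/45 - 2*C²/5 (G(C) = -((C² + C*C) + (-6 + (-⅓)²))/5 = -((C² + C²) + (-6 + ⅑))/5 = -(2*C² - 53/9)/5 = -(-53/9 + 2*C²)/5 = 53/45 - 2*C²/5)
G(Z(-6)) + 1546 = (53/45 - 2*(4*(-6)²)²/5) + 1546 = (53/45 - 2*(4*36)²/5) + 1546 = (53/45 - ⅖*144²) + 1546 = (53/45 - ⅖*20736) + 1546 = (53/45 - 41472/5) + 1546 = -74639/9 + 1546 = -60725/9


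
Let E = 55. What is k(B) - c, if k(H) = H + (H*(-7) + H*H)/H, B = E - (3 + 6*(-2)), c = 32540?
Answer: -32419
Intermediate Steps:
B = 64 (B = 55 - (3 + 6*(-2)) = 55 - (3 - 12) = 55 - 1*(-9) = 55 + 9 = 64)
k(H) = H + (H**2 - 7*H)/H (k(H) = H + (-7*H + H**2)/H = H + (H**2 - 7*H)/H)
k(B) - c = (-7 + 2*64) - 1*32540 = (-7 + 128) - 32540 = 121 - 32540 = -32419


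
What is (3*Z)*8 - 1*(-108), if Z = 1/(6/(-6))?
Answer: 84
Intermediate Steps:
Z = -1 (Z = 1/(6*(-⅙)) = 1/(-1) = -1)
(3*Z)*8 - 1*(-108) = (3*(-1))*8 - 1*(-108) = -3*8 + 108 = -24 + 108 = 84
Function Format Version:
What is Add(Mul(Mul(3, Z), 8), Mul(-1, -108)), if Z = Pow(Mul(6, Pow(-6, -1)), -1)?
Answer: 84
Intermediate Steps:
Z = -1 (Z = Pow(Mul(6, Rational(-1, 6)), -1) = Pow(-1, -1) = -1)
Add(Mul(Mul(3, Z), 8), Mul(-1, -108)) = Add(Mul(Mul(3, -1), 8), Mul(-1, -108)) = Add(Mul(-3, 8), 108) = Add(-24, 108) = 84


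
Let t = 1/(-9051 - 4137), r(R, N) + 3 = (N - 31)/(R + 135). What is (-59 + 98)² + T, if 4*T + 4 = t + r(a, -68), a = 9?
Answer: 320537633/211008 ≈ 1519.1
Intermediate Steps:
r(R, N) = -3 + (-31 + N)/(135 + R) (r(R, N) = -3 + (N - 31)/(R + 135) = -3 + (-31 + N)/(135 + R))
t = -1/13188 (t = 1/(-13188) = -1/13188 ≈ -7.5827e-5)
T = -405535/211008 (T = -1 + (-1/13188 + (-436 - 68 - 3*9)/(135 + 9))/4 = -1 + (-1/13188 + (-436 - 68 - 27)/144)/4 = -1 + (-1/13188 + (1/144)*(-531))/4 = -1 + (-1/13188 - 59/16)/4 = -1 + (¼)*(-194527/52752) = -1 - 194527/211008 = -405535/211008 ≈ -1.9219)
(-59 + 98)² + T = (-59 + 98)² - 405535/211008 = 39² - 405535/211008 = 1521 - 405535/211008 = 320537633/211008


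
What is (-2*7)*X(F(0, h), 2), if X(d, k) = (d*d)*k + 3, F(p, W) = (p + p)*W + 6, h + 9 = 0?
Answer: -1050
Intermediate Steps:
h = -9 (h = -9 + 0 = -9)
F(p, W) = 6 + 2*W*p (F(p, W) = (2*p)*W + 6 = 2*W*p + 6 = 6 + 2*W*p)
X(d, k) = 3 + k*d² (X(d, k) = d²*k + 3 = k*d² + 3 = 3 + k*d²)
(-2*7)*X(F(0, h), 2) = (-2*7)*(3 + 2*(6 + 2*(-9)*0)²) = -14*(3 + 2*(6 + 0)²) = -14*(3 + 2*6²) = -14*(3 + 2*36) = -14*(3 + 72) = -14*75 = -1050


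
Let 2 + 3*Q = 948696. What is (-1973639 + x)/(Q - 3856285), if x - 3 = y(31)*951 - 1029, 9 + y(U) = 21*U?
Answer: 4092369/10620161 ≈ 0.38534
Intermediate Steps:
Q = 948694/3 (Q = -⅔ + (⅓)*948696 = -⅔ + 316232 = 948694/3 ≈ 3.1623e+5)
y(U) = -9 + 21*U
x = 609516 (x = 3 + ((-9 + 21*31)*951 - 1029) = 3 + ((-9 + 651)*951 - 1029) = 3 + (642*951 - 1029) = 3 + (610542 - 1029) = 3 + 609513 = 609516)
(-1973639 + x)/(Q - 3856285) = (-1973639 + 609516)/(948694/3 - 3856285) = -1364123/(-10620161/3) = -1364123*(-3/10620161) = 4092369/10620161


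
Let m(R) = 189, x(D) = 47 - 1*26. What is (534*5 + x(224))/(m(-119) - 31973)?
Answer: -2691/31784 ≈ -0.084665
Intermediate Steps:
x(D) = 21 (x(D) = 47 - 26 = 21)
(534*5 + x(224))/(m(-119) - 31973) = (534*5 + 21)/(189 - 31973) = (2670 + 21)/(-31784) = 2691*(-1/31784) = -2691/31784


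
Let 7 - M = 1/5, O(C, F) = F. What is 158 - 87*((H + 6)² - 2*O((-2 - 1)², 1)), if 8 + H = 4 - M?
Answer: -41812/25 ≈ -1672.5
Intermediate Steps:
M = 34/5 (M = 7 - 1/5 = 7 - 1*⅕ = 7 - ⅕ = 34/5 ≈ 6.8000)
H = -54/5 (H = -8 + (4 - 1*34/5) = -8 + (4 - 34/5) = -8 - 14/5 = -54/5 ≈ -10.800)
158 - 87*((H + 6)² - 2*O((-2 - 1)², 1)) = 158 - 87*((-54/5 + 6)² - 2*1) = 158 - 87*((-24/5)² - 2) = 158 - 87*(576/25 - 2) = 158 - 87*526/25 = 158 - 45762/25 = -41812/25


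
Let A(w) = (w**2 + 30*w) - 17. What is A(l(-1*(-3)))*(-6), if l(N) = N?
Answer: -492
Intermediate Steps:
A(w) = -17 + w**2 + 30*w
A(l(-1*(-3)))*(-6) = (-17 + (-1*(-3))**2 + 30*(-1*(-3)))*(-6) = (-17 + 3**2 + 30*3)*(-6) = (-17 + 9 + 90)*(-6) = 82*(-6) = -492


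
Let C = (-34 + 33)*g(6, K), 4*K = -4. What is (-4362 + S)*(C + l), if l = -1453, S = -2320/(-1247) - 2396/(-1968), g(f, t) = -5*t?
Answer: 22408817265/3526 ≈ 6.3553e+6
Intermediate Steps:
K = -1 (K = (1/4)*(-4) = -1)
S = 65117/21156 (S = -2320*(-1/1247) - 2396*(-1/1968) = 80/43 + 599/492 = 65117/21156 ≈ 3.0779)
C = -5 (C = (-34 + 33)*(-5*(-1)) = -1*5 = -5)
(-4362 + S)*(C + l) = (-4362 + 65117/21156)*(-5 - 1453) = -92217355/21156*(-1458) = 22408817265/3526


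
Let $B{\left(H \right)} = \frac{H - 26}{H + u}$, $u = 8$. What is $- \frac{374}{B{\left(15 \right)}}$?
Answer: $782$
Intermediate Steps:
$B{\left(H \right)} = \frac{-26 + H}{8 + H}$ ($B{\left(H \right)} = \frac{H - 26}{H + 8} = \frac{-26 + H}{8 + H}$)
$- \frac{374}{B{\left(15 \right)}} = - \frac{374}{\frac{1}{8 + 15} \left(-26 + 15\right)} = - \frac{374}{\frac{1}{23} \left(-11\right)} = - \frac{374}{- \frac{11}{23}} = \left(-374\right) \left(- \frac{23}{11}\right) = 782$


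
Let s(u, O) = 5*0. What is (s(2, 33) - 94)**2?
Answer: 8836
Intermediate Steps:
s(u, O) = 0
(s(2, 33) - 94)**2 = (0 - 94)**2 = (-94)**2 = 8836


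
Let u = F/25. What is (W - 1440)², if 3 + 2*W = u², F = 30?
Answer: 5189617521/2500 ≈ 2.0758e+6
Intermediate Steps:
u = 6/5 (u = 30/25 = 30*(1/25) = 6/5 ≈ 1.2000)
W = -39/50 (W = -3/2 + (6/5)²/2 = -3/2 + (½)*(36/25) = -3/2 + 18/25 = -39/50 ≈ -0.78000)
(W - 1440)² = (-39/50 - 1440)² = (-72039/50)² = 5189617521/2500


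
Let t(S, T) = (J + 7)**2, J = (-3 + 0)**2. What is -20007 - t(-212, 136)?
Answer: -20263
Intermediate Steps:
J = 9 (J = (-3)**2 = 9)
t(S, T) = 256 (t(S, T) = (9 + 7)**2 = 16**2 = 256)
-20007 - t(-212, 136) = -20007 - 1*256 = -20007 - 256 = -20263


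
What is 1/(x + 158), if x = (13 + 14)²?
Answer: 1/887 ≈ 0.0011274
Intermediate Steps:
x = 729 (x = 27² = 729)
1/(x + 158) = 1/(729 + 158) = 1/887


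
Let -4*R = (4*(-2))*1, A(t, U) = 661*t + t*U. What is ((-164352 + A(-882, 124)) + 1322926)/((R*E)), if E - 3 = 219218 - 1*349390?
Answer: -233102/130169 ≈ -1.7908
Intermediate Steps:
A(t, U) = 661*t + U*t
E = -130169 (E = 3 + (219218 - 1*349390) = 3 + (219218 - 349390) = 3 - 130172 = -130169)
R = 2 (R = -4*(-2)/4 = -(-2) = -¼*(-8) = 2)
((-164352 + A(-882, 124)) + 1322926)/((R*E)) = ((-164352 - 882*(661 + 124)) + 1322926)/((2*(-130169))) = ((-164352 - 882*785) + 1322926)/(-260338) = ((-164352 - 692370) + 1322926)*(-1/260338) = (-856722 + 1322926)*(-1/260338) = 466204*(-1/260338) = -233102/130169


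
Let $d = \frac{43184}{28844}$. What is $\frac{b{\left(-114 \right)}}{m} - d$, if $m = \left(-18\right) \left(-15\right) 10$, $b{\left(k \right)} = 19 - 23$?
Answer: $- \frac{7294511}{4867425} \approx -1.4986$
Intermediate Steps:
$b{\left(k \right)} = -4$
$m = 2700$ ($m = 270 \cdot 10 = 2700$)
$d = \frac{10796}{7211}$ ($d = 43184 \cdot \frac{1}{28844} = \frac{10796}{7211} \approx 1.4972$)
$\frac{b{\left(-114 \right)}}{m} - d = - \frac{4}{2700} - \frac{10796}{7211} = \left(-4\right) \frac{1}{2700} - \frac{10796}{7211} = - \frac{1}{675} - \frac{10796}{7211} = - \frac{7294511}{4867425}$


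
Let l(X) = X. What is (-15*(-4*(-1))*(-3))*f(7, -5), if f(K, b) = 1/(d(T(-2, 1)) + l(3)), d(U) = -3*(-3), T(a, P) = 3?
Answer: 15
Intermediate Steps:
d(U) = 9
f(K, b) = 1/12 (f(K, b) = 1/(9 + 3) = 1/12)
(-15*(-4*(-1))*(-3))*f(7, -5) = -15*(-4*(-1))*(-3)*(1/12) = -60*(-3)*(1/12) = -15*(-12)*(1/12) = 180*(1/12) = 15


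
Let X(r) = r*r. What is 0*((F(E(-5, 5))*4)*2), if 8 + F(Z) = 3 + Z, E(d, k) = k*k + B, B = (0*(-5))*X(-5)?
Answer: 0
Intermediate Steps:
X(r) = r²
B = 0 (B = (0*(-5))*(-5)² = 0*25 = 0)
E(d, k) = k² (E(d, k) = k*k + 0 = k² + 0 = k²)
F(Z) = -5 + Z (F(Z) = -8 + (3 + Z) = -5 + Z)
0*((F(E(-5, 5))*4)*2) = 0*(((-5 + 5²)*4)*2) = 0*(((-5 + 25)*4)*2) = 0*((20*4)*2) = 0*(80*2) = 0*160 = 0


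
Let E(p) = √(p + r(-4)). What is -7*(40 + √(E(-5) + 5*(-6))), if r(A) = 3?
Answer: -280 - 7*√(-30 + I*√2) ≈ -280.9 - 38.351*I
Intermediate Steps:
E(p) = √(3 + p) (E(p) = √(p + 3) = √(3 + p))
-7*(40 + √(E(-5) + 5*(-6))) = -7*(40 + √(√(3 - 5) + 5*(-6))) = -7*(40 + √(√(-2) - 30)) = -7*(40 + √(I*√2 - 30)) = -7*(40 + √(-30 + I*√2)) = -280 - 7*√(-30 + I*√2)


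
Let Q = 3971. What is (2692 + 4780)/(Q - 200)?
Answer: 7472/3771 ≈ 1.9814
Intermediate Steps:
(2692 + 4780)/(Q - 200) = (2692 + 4780)/(3971 - 200) = 7472/3771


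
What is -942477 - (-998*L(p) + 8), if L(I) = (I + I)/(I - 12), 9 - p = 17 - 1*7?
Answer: -12250309/13 ≈ -9.4233e+5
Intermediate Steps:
p = -1 (p = 9 - (17 - 1*7) = 9 - (17 - 7) = 9 - 1*10 = 9 - 10 = -1)
L(I) = 2*I/(-12 + I) (L(I) = (2*I)/(-12 + I) = 2*I/(-12 + I))
-942477 - (-998*L(p) + 8) = -942477 - (-1996*(-1)/(-12 - 1) + 8) = -942477 - (-1996*(-1)/(-13) + 8) = -942477 - (-1996*(-1)*(-1)/13 + 8) = -942477 - (-998*2/13 + 8) = -942477 - (-1996/13 + 8) = -942477 - 1*(-1892/13) = -942477 + 1892/13 = -12250309/13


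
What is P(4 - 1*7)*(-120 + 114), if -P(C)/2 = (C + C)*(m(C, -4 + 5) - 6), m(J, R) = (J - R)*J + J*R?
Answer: -216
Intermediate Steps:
m(J, R) = J*R + J*(J - R) (m(J, R) = J*(J - R) + J*R = J*R + J*(J - R))
P(C) = -4*C*(-6 + C²) (P(C) = -2*(C + C)*(C² - 6) = -2*2*C*(-6 + C²) = -4*C*(-6 + C²))
P(4 - 1*7)*(-120 + 114) = (4*(4 - 1*7)*(6 - (4 - 1*7)²))*(-120 + 114) = (4*(4 - 7)*(6 - (4 - 7)²))*(-6) = (4*(-3)*(6 - 1*(-3)²))*(-6) = (4*(-3)*(6 - 1*9))*(-6) = (4*(-3)*(6 - 9))*(-6) = (4*(-3)*(-3))*(-6) = 36*(-6) = -216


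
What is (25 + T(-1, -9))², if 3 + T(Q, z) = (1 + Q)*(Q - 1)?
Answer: 484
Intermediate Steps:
T(Q, z) = -3 + (1 + Q)*(-1 + Q) (T(Q, z) = -3 + (1 + Q)*(Q - 1) = -3 + (1 + Q)*(-1 + Q))
(25 + T(-1, -9))² = (25 + (-4 + (-1)²))² = (25 + (-4 + 1))² = (25 - 3)² = 22² = 484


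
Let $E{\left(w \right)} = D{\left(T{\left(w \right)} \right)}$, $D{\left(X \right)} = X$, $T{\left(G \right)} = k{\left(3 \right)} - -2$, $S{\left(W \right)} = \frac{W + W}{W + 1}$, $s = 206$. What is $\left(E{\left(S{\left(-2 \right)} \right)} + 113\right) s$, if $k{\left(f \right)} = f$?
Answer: $24308$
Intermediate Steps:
$S{\left(W \right)} = \frac{2 W}{1 + W}$
$T{\left(G \right)} = 5$ ($T{\left(G \right)} = 3 - -2 = 3 + 2 = 5$)
$E{\left(w \right)} = 5$
$\left(E{\left(S{\left(-2 \right)} \right)} + 113\right) s = \left(5 + 113\right) 206 = 118 \cdot 206 = 24308$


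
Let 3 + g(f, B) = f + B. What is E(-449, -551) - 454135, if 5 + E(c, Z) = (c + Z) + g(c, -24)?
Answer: -455616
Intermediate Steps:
g(f, B) = -3 + B + f (g(f, B) = -3 + (f + B) = -3 + (B + f) = -3 + B + f)
E(c, Z) = -32 + Z + 2*c (E(c, Z) = -5 + ((c + Z) + (-3 - 24 + c)) = -5 + ((Z + c) + (-27 + c)) = -5 + (-27 + Z + 2*c) = -32 + Z + 2*c)
E(-449, -551) - 454135 = (-32 - 551 + 2*(-449)) - 454135 = (-32 - 551 - 898) - 454135 = -1481 - 454135 = -455616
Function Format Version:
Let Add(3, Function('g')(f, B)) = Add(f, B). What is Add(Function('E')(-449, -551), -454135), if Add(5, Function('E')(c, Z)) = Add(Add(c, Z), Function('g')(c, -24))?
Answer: -455616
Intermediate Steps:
Function('g')(f, B) = Add(-3, B, f) (Function('g')(f, B) = Add(-3, Add(f, B)) = Add(-3, Add(B, f)) = Add(-3, B, f))
Function('E')(c, Z) = Add(-32, Z, Mul(2, c)) (Function('E')(c, Z) = Add(-5, Add(Add(c, Z), Add(-3, -24, c))) = Add(-5, Add(Add(Z, c), Add(-27, c))) = Add(-5, Add(-27, Z, Mul(2, c))) = Add(-32, Z, Mul(2, c)))
Add(Function('E')(-449, -551), -454135) = Add(Add(-32, -551, Mul(2, -449)), -454135) = Add(Add(-32, -551, -898), -454135) = Add(-1481, -454135) = -455616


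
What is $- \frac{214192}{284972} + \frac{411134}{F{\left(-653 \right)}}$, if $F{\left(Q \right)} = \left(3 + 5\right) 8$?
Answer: $\frac{14643496245}{2279776} \approx 6423.2$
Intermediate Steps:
$F{\left(Q \right)} = 64$ ($F{\left(Q \right)} = 8 \cdot 8 = 64$)
$- \frac{214192}{284972} + \frac{411134}{F{\left(-653 \right)}} = - \frac{214192}{284972} + \frac{411134}{64} = \left(-214192\right) \frac{1}{284972} + 411134 \cdot \frac{1}{64} = - \frac{53548}{71243} + \frac{205567}{32} = \frac{14643496245}{2279776}$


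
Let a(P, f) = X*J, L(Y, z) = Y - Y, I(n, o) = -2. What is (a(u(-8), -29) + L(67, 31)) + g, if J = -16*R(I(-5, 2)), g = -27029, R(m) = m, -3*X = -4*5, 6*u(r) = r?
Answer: -80447/3 ≈ -26816.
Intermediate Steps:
u(r) = r/6
L(Y, z) = 0
X = 20/3 (X = -(-4)*5/3 = -⅓*(-20) = 20/3 ≈ 6.6667)
J = 32 (J = -16*(-2) = 32)
a(P, f) = 640/3 (a(P, f) = (20/3)*32 = 640/3)
(a(u(-8), -29) + L(67, 31)) + g = (640/3 + 0) - 27029 = 640/3 - 27029 = -80447/3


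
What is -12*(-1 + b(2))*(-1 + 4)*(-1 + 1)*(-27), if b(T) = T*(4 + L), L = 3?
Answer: 0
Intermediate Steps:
b(T) = 7*T (b(T) = T*(4 + 3) = T*7 = 7*T)
-12*(-1 + b(2))*(-1 + 4)*(-1 + 1)*(-27) = -12*(-1 + 7*2)*(-1 + 4)*(-1 + 1)*(-27) = -12*(-1 + 14)*3*0*(-27) = -156*0*(-27) = -12*0*(-27) = 0*(-27) = 0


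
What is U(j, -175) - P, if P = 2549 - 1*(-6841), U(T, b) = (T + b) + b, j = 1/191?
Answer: -1860339/191 ≈ -9740.0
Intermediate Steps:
j = 1/191 ≈ 0.0052356
U(T, b) = T + 2*b
P = 9390 (P = 2549 + 6841 = 9390)
U(j, -175) - P = (1/191 + 2*(-175)) - 1*9390 = (1/191 - 350) - 9390 = -66849/191 - 9390 = -1860339/191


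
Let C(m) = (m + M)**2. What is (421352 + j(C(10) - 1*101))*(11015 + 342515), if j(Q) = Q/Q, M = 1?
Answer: 148960926090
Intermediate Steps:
C(m) = (1 + m)**2 (C(m) = (m + 1)**2 = (1 + m)**2)
j(Q) = 1
(421352 + j(C(10) - 1*101))*(11015 + 342515) = (421352 + 1)*(11015 + 342515) = 421353*353530 = 148960926090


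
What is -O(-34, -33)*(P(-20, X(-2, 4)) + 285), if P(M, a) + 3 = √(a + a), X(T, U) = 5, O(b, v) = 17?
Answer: -4794 - 17*√10 ≈ -4847.8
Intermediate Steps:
P(M, a) = -3 + √2*√a (P(M, a) = -3 + √(a + a) = -3 + √(2*a) = -3 + √2*√a)
-O(-34, -33)*(P(-20, X(-2, 4)) + 285) = -17*((-3 + √2*√5) + 285) = -17*((-3 + √10) + 285) = -17*(282 + √10) = -(4794 + 17*√10) = -4794 - 17*√10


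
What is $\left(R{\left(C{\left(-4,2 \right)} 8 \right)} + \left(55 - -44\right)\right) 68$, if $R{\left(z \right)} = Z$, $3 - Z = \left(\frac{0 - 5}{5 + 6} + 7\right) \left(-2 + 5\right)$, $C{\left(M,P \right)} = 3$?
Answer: $\frac{61608}{11} \approx 5600.7$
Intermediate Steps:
$Z = - \frac{183}{11}$ ($Z = 3 - \left(\frac{0 - 5}{5 + 6} + 7\right) \left(-2 + 5\right) = 3 - \left(- \frac{5}{11} + 7\right) 3 = 3 - \frac{72}{11} \cdot 3 = 3 - \frac{216}{11} = - \frac{183}{11} \approx -16.636$)
$R{\left(z \right)} = - \frac{183}{11}$
$\left(R{\left(C{\left(-4,2 \right)} 8 \right)} + \left(55 - -44\right)\right) 68 = \left(- \frac{183}{11} + \left(55 - -44\right)\right) 68 = \left(- \frac{183}{11} + \left(55 + 44\right)\right) 68 = \left(- \frac{183}{11} + 99\right) 68 = \frac{906}{11} \cdot 68 = \frac{61608}{11}$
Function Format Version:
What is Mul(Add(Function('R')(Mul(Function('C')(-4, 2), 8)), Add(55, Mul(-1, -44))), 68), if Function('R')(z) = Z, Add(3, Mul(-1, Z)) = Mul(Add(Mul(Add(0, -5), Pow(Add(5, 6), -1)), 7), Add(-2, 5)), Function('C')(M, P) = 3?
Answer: Rational(61608, 11) ≈ 5600.7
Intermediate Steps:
Z = Rational(-183, 11) (Z = Add(3, Mul(-1, Mul(Add(Mul(Add(0, -5), Pow(Add(5, 6), -1)), 7), Add(-2, 5)))) = Add(3, Mul(-1, Mul(Add(Mul(-5, Pow(11, -1)), 7), 3))) = Add(3, Mul(-1, Mul(Add(Mul(-5, Rational(1, 11)), 7), 3))) = Add(3, Mul(-1, Mul(Add(Rational(-5, 11), 7), 3))) = Add(3, Mul(-1, Mul(Rational(72, 11), 3))) = Add(3, Mul(-1, Rational(216, 11))) = Add(3, Rational(-216, 11)) = Rational(-183, 11) ≈ -16.636)
Function('R')(z) = Rational(-183, 11)
Mul(Add(Function('R')(Mul(Function('C')(-4, 2), 8)), Add(55, Mul(-1, -44))), 68) = Mul(Add(Rational(-183, 11), Add(55, Mul(-1, -44))), 68) = Mul(Add(Rational(-183, 11), Add(55, 44)), 68) = Mul(Add(Rational(-183, 11), 99), 68) = Mul(Rational(906, 11), 68) = Rational(61608, 11)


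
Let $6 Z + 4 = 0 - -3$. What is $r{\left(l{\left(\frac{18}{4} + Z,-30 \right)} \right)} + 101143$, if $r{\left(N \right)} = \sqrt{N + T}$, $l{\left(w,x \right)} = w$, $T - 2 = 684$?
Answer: $101143 + \frac{\sqrt{6213}}{3} \approx 1.0117 \cdot 10^{5}$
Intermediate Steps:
$Z = - \frac{1}{6}$ ($Z = - \frac{2}{3} + \frac{0 - -3}{6} = - \frac{2}{3} + \frac{0 + 3}{6} = - \frac{2}{3} + \frac{1}{6} \cdot 3 = - \frac{2}{3} + \frac{1}{2} = - \frac{1}{6} \approx -0.16667$)
$T = 686$ ($T = 2 + 684 = 686$)
$r{\left(N \right)} = \sqrt{686 + N}$ ($r{\left(N \right)} = \sqrt{N + 686} = \sqrt{686 + N}$)
$r{\left(l{\left(\frac{18}{4} + Z,-30 \right)} \right)} + 101143 = \sqrt{686 - \left(\frac{1}{6} - \frac{18}{4}\right)} + 101143 = \sqrt{686 + \left(18 \cdot \frac{1}{4} - \frac{1}{6}\right)} + 101143 = \sqrt{686 + \left(\frac{9}{2} - \frac{1}{6}\right)} + 101143 = \sqrt{686 + \frac{13}{3}} + 101143 = \sqrt{\frac{2071}{3}} + 101143 = \frac{\sqrt{6213}}{3} + 101143 = 101143 + \frac{\sqrt{6213}}{3}$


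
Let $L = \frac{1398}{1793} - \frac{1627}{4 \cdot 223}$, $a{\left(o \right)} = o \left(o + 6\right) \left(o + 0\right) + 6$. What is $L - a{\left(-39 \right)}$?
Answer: $\frac{80265209377}{1599356} \approx 50186.0$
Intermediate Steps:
$a{\left(o \right)} = 6 + o^{2} \left(6 + o\right)$ ($a{\left(o \right)} = o \left(6 + o\right) o + 6 = o o \left(6 + o\right) + 6 = o^{2} \left(6 + o\right) + 6 = 6 + o^{2} \left(6 + o\right)$)
$L = - \frac{1670195}{1599356}$ ($L = 1398 \cdot \frac{1}{1793} - \frac{1627}{892} = \frac{1398}{1793} - \frac{1627}{892} = - \frac{1670195}{1599356} \approx -1.0443$)
$L - a{\left(-39 \right)} = - \frac{1670195}{1599356} - \left(6 + \left(-39\right)^{3} + 6 \left(-39\right)^{2}\right) = - \frac{1670195}{1599356} - \left(6 - 59319 + 6 \cdot 1521\right) = - \frac{1670195}{1599356} - \left(6 - 59319 + 9126\right) = - \frac{1670195}{1599356} - -50187 = - \frac{1670195}{1599356} + 50187 = \frac{80265209377}{1599356}$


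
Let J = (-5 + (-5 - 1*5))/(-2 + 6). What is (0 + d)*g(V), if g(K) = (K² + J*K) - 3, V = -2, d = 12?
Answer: 102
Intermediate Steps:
J = -15/4 (J = (-5 + (-5 - 5))/4 = (-5 - 10)*(¼) = -15*¼ = -15/4 ≈ -3.7500)
g(K) = -3 + K² - 15*K/4 (g(K) = (K² - 15*K/4) - 3 = -3 + K² - 15*K/4)
(0 + d)*g(V) = (0 + 12)*(-3 + (-2)² - 15/4*(-2)) = 12*(-3 + 4 + 15/2) = 12*(17/2) = 102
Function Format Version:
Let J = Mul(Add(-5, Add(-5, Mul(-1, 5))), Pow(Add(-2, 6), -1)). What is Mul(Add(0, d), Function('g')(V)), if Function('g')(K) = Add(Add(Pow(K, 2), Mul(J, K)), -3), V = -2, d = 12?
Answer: 102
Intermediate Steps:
J = Rational(-15, 4) (J = Mul(Add(-5, Add(-5, -5)), Pow(4, -1)) = Mul(Add(-5, -10), Rational(1, 4)) = Mul(-15, Rational(1, 4)) = Rational(-15, 4) ≈ -3.7500)
Function('g')(K) = Add(-3, Pow(K, 2), Mul(Rational(-15, 4), K)) (Function('g')(K) = Add(Add(Pow(K, 2), Mul(Rational(-15, 4), K)), -3) = Add(-3, Pow(K, 2), Mul(Rational(-15, 4), K)))
Mul(Add(0, d), Function('g')(V)) = Mul(Add(0, 12), Add(-3, Pow(-2, 2), Mul(Rational(-15, 4), -2))) = Mul(12, Add(-3, 4, Rational(15, 2))) = Mul(12, Rational(17, 2)) = 102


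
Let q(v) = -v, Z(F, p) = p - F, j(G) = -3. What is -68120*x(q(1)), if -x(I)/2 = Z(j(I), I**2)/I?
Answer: -544960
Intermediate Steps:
x(I) = -2*(3 + I**2)/I (x(I) = -2*(I**2 - 1*(-3))/I = -2*(I**2 + 3)/I = -2*(3 + I**2)/I)
-68120*x(q(1)) = -68120*(-6/((-1*1)) - (-2)) = -68120*(-6/(-1) - 2*(-1)) = -68120*(-6*(-1) + 2) = -68120*(6 + 2) = -68120*8 = -544960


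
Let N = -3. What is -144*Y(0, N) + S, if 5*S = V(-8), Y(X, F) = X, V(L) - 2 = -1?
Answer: ⅕ ≈ 0.20000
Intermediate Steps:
V(L) = 1 (V(L) = 2 - 1 = 1)
S = ⅕ (S = (⅕)*1 = ⅕ ≈ 0.20000)
-144*Y(0, N) + S = -144*0 + ⅕ = 0 + ⅕ = ⅕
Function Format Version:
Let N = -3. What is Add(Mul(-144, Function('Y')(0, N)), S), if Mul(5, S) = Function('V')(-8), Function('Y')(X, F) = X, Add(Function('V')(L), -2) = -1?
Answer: Rational(1, 5) ≈ 0.20000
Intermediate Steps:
Function('V')(L) = 1 (Function('V')(L) = Add(2, -1) = 1)
S = Rational(1, 5) (S = Mul(Rational(1, 5), 1) = Rational(1, 5) ≈ 0.20000)
Add(Mul(-144, Function('Y')(0, N)), S) = Add(Mul(-144, 0), Rational(1, 5)) = Add(0, Rational(1, 5)) = Rational(1, 5)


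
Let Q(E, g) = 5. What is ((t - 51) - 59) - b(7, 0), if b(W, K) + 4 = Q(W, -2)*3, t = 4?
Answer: -117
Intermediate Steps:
b(W, K) = 11 (b(W, K) = -4 + 5*3 = -4 + 15 = 11)
((t - 51) - 59) - b(7, 0) = ((4 - 51) - 59) - 1*11 = (-47 - 59) - 11 = -106 - 11 = -117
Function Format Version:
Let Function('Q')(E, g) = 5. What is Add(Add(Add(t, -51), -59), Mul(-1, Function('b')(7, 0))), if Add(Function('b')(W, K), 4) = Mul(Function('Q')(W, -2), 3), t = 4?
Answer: -117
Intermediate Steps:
Function('b')(W, K) = 11 (Function('b')(W, K) = Add(-4, Mul(5, 3)) = Add(-4, 15) = 11)
Add(Add(Add(t, -51), -59), Mul(-1, Function('b')(7, 0))) = Add(Add(Add(4, -51), -59), Mul(-1, 11)) = Add(Add(-47, -59), -11) = Add(-106, -11) = -117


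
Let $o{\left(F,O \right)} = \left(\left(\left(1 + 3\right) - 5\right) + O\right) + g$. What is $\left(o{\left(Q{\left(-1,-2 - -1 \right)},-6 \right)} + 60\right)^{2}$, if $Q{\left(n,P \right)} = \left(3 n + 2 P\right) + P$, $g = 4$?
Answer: $3249$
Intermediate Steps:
$Q{\left(n,P \right)} = 3 P + 3 n$ ($Q{\left(n,P \right)} = \left(2 P + 3 n\right) + P = 3 P + 3 n$)
$o{\left(F,O \right)} = 3 + O$ ($o{\left(F,O \right)} = \left(\left(\left(1 + 3\right) - 5\right) + O\right) + 4 = \left(\left(4 - 5\right) + O\right) + 4 = \left(-1 + O\right) + 4 = 3 + O$)
$\left(o{\left(Q{\left(-1,-2 - -1 \right)},-6 \right)} + 60\right)^{2} = \left(\left(3 - 6\right) + 60\right)^{2} = \left(-3 + 60\right)^{2} = 57^{2} = 3249$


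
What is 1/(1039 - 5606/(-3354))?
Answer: 1677/1745206 ≈ 0.00096092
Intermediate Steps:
1/(1039 - 5606/(-3354)) = 1/(1039 - 5606*(-1/3354)) = 1/(1039 + 2803/1677) = 1/(1745206/1677) = 1677/1745206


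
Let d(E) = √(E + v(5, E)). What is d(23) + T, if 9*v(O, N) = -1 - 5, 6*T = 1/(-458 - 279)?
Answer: -1/4422 + √201/3 ≈ 4.7256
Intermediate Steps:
T = -1/4422 (T = 1/(6*(-458 - 279)) = (⅙)/(-737) = (⅙)*(-1/737) = -1/4422 ≈ -0.00022614)
v(O, N) = -⅔ (v(O, N) = (-1 - 5)/9 = (⅑)*(-6) = -⅔)
d(E) = √(-⅔ + E) (d(E) = √(E - ⅔) = √(-⅔ + E))
d(23) + T = √(-6 + 9*23)/3 - 1/4422 = √(-6 + 207)/3 - 1/4422 = √201/3 - 1/4422 = -1/4422 + √201/3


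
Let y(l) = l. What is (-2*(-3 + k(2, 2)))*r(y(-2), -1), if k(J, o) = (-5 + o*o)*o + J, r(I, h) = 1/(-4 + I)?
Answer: -1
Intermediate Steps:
k(J, o) = J + o*(-5 + o²) (k(J, o) = (-5 + o²)*o + J = o*(-5 + o²) + J = J + o*(-5 + o²))
(-2*(-3 + k(2, 2)))*r(y(-2), -1) = (-2*(-3 + (2 + 2³ - 5*2)))/(-4 - 2) = -2*(-3 + (2 + 8 - 10))/(-6) = -2*(-3 + 0)*(-⅙) = -2*(-3)*(-⅙) = 6*(-⅙) = -1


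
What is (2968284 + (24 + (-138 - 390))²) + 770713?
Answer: 3993013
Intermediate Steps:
(2968284 + (24 + (-138 - 390))²) + 770713 = (2968284 + (24 - 528)²) + 770713 = (2968284 + (-504)²) + 770713 = (2968284 + 254016) + 770713 = 3222300 + 770713 = 3993013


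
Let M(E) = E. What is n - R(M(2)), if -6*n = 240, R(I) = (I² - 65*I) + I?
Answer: 84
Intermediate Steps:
R(I) = I² - 64*I
n = -40 (n = -⅙*240 = -40)
n - R(M(2)) = -40 - 2*(-64 + 2) = -40 - 2*(-62) = -40 - 1*(-124) = -40 + 124 = 84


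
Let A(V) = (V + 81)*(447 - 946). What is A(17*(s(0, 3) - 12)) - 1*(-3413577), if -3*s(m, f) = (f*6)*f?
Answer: 3627648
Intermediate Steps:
s(m, f) = -2*f² (s(m, f) = -f*6*f/3 = -6*f*f/3 = -2*f²)
A(V) = -40419 - 499*V (A(V) = (81 + V)*(-499) = -40419 - 499*V)
A(17*(s(0, 3) - 12)) - 1*(-3413577) = (-40419 - 8483*(-2*3² - 12)) - 1*(-3413577) = (-40419 - 8483*(-2*9 - 12)) + 3413577 = (-40419 - 8483*(-18 - 12)) + 3413577 = (-40419 - 8483*(-30)) + 3413577 = (-40419 - 499*(-510)) + 3413577 = (-40419 + 254490) + 3413577 = 214071 + 3413577 = 3627648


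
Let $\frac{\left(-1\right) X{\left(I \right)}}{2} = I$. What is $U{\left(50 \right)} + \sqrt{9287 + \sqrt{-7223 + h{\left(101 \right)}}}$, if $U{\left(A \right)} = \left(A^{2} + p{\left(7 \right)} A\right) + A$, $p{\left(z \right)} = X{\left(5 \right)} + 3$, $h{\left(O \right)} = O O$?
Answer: $2200 + \sqrt{9287 + \sqrt{2978}} \approx 2296.7$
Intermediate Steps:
$X{\left(I \right)} = - 2 I$
$h{\left(O \right)} = O^{2}$
$p{\left(z \right)} = -7$ ($p{\left(z \right)} = \left(-2\right) 5 + 3 = -10 + 3 = -7$)
$U{\left(A \right)} = A^{2} - 6 A$ ($U{\left(A \right)} = \left(A^{2} - 7 A\right) + A = A^{2} - 6 A$)
$U{\left(50 \right)} + \sqrt{9287 + \sqrt{-7223 + h{\left(101 \right)}}} = 50 \left(-6 + 50\right) + \sqrt{9287 + \sqrt{-7223 + 101^{2}}} = 50 \cdot 44 + \sqrt{9287 + \sqrt{-7223 + 10201}} = 2200 + \sqrt{9287 + \sqrt{2978}}$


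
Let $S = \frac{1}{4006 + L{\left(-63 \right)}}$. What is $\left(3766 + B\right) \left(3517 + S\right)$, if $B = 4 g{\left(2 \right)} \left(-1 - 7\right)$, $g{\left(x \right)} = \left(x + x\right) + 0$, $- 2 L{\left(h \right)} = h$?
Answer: $\frac{6077552278}{475} \approx 1.2795 \cdot 10^{7}$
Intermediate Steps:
$L{\left(h \right)} = - \frac{h}{2}$
$g{\left(x \right)} = 2 x$ ($g{\left(x \right)} = 2 x + 0 = 2 x$)
$S = \frac{2}{8075}$ ($S = \frac{1}{4006 - - \frac{63}{2}} = \frac{1}{4006 + \frac{63}{2}} = \frac{1}{\frac{8075}{2}} = \frac{2}{8075} \approx 0.00024768$)
$B = -128$ ($B = 4 \cdot 2 \cdot 2 \left(-1 - 7\right) = 4 \cdot 4 \left(-8\right) = 16 \left(-8\right) = -128$)
$\left(3766 + B\right) \left(3517 + S\right) = \left(3766 - 128\right) \left(3517 + \frac{2}{8075}\right) = 3638 \cdot \frac{28399777}{8075} = \frac{6077552278}{475}$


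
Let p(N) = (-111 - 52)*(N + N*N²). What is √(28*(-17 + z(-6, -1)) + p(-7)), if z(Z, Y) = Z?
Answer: √56406 ≈ 237.50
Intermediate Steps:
p(N) = -163*N - 163*N³ (p(N) = -163*(N + N³) = -163*N - 163*N³)
√(28*(-17 + z(-6, -1)) + p(-7)) = √(28*(-17 - 6) - 163*(-7)*(1 + (-7)²)) = √(28*(-23) - 163*(-7)*(1 + 49)) = √(-644 - 163*(-7)*50) = √(-644 + 57050) = √56406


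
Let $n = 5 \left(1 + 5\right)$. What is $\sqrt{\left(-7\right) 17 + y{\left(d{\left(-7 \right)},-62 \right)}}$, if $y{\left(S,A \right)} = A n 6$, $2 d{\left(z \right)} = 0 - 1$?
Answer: $i \sqrt{11279} \approx 106.2 i$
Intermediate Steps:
$d{\left(z \right)} = - \frac{1}{2}$ ($d{\left(z \right)} = \frac{0 - 1}{2} = \frac{1}{2} \left(-1\right) = - \frac{1}{2}$)
$n = 30$ ($n = 5 \cdot 6 = 30$)
$y{\left(S,A \right)} = 180 A$ ($y{\left(S,A \right)} = A 30 \cdot 6 = 30 A 6 = 180 A$)
$\sqrt{\left(-7\right) 17 + y{\left(d{\left(-7 \right)},-62 \right)}} = \sqrt{\left(-7\right) 17 + 180 \left(-62\right)} = \sqrt{-119 - 11160} = \sqrt{-11279} = i \sqrt{11279}$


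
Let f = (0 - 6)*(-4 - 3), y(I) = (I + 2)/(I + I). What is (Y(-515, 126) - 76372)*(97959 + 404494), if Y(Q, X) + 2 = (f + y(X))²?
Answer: -21243477548438/567 ≈ -3.7466e+10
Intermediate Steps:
y(I) = (2 + I)/(2*I) (y(I) = (2 + I)/((2*I)) = (2 + I)*(1/(2*I)) = (2 + I)/(2*I))
f = 42 (f = -6*(-7) = 42)
Y(Q, X) = -2 + (42 + (2 + X)/(2*X))²
(Y(-515, 126) - 76372)*(97959 + 404494) = ((7217/4 + 126⁻² + 85/126) - 76372)*(97959 + 404494) = ((7217/4 + 1/15876 + 85*(1/126)) - 76372)*502453 = ((7217/4 + 1/15876 + 85/126) - 76372)*502453 = (7163746/3969 - 76372)*502453 = -295956722/3969*502453 = -21243477548438/567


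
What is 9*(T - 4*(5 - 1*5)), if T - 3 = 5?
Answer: 72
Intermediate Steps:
T = 8 (T = 3 + 5 = 8)
9*(T - 4*(5 - 1*5)) = 9*(8 - 4*(5 - 1*5)) = 9*(8 - 4*(5 - 5)) = 9*(8 - 4*0) = 9*(8 + 0) = 9*8 = 72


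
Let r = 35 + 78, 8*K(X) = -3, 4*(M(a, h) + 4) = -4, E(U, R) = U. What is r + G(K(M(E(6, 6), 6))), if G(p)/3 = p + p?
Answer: 443/4 ≈ 110.75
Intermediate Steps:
M(a, h) = -5 (M(a, h) = -4 + (1/4)*(-4) = -4 - 1 = -5)
K(X) = -3/8 (K(X) = (1/8)*(-3) = -3/8)
G(p) = 6*p (G(p) = 3*(p + p) = 3*(2*p) = 6*p)
r = 113
r + G(K(M(E(6, 6), 6))) = 113 + 6*(-3/8) = 113 - 9/4 = 443/4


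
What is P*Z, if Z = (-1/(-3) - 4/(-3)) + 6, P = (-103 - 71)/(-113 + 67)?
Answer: 29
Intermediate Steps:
P = 87/23 (P = -174/(-46) = -174*(-1/46) = 87/23 ≈ 3.7826)
Z = 23/3 (Z = (-1*(-⅓) - 4*(-⅓)) + 6 = (⅓ + 4/3) + 6 = 5/3 + 6 = 23/3 ≈ 7.6667)
P*Z = (87/23)*(23/3) = 29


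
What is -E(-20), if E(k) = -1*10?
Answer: 10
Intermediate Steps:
E(k) = -10
-E(-20) = -1*(-10) = 10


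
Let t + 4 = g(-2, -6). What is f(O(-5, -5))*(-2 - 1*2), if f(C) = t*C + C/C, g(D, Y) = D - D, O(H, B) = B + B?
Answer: -164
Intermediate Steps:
O(H, B) = 2*B
g(D, Y) = 0
t = -4 (t = -4 + 0 = -4)
f(C) = 1 - 4*C (f(C) = -4*C + C/C = -4*C + 1 = 1 - 4*C)
f(O(-5, -5))*(-2 - 1*2) = (1 - 8*(-5))*(-2 - 1*2) = (1 - 4*(-10))*(-2 - 2) = (1 + 40)*(-4) = 41*(-4) = -164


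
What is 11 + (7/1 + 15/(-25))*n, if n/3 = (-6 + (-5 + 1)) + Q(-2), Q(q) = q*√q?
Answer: -181 - 192*I*√2/5 ≈ -181.0 - 54.306*I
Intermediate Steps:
Q(q) = q^(3/2)
n = -30 - 6*I*√2 (n = 3*((-6 + (-5 + 1)) + (-2)^(3/2)) = 3*((-6 - 4) - 2*I*√2) = 3*(-10 - 2*I*√2) = -30 - 6*I*√2 ≈ -30.0 - 8.4853*I)
11 + (7/1 + 15/(-25))*n = 11 + (7/1 + 15/(-25))*(-30 - 6*I*√2) = 11 + (7*1 + 15*(-1/25))*(-30 - 6*I*√2) = 11 + (7 - ⅗)*(-30 - 6*I*√2) = 11 + 32*(-30 - 6*I*√2)/5 = 11 + (-192 - 192*I*√2/5) = -181 - 192*I*√2/5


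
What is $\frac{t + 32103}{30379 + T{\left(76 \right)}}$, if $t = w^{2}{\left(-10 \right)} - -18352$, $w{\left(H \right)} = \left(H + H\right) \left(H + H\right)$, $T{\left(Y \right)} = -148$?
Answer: $\frac{210455}{30231} \approx 6.9616$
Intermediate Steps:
$w{\left(H \right)} = 4 H^{2}$ ($w{\left(H \right)} = 2 H 2 H = 4 H^{2}$)
$t = 178352$ ($t = \left(4 \left(-10\right)^{2}\right)^{2} - -18352 = \left(4 \cdot 100\right)^{2} + 18352 = 400^{2} + 18352 = 160000 + 18352 = 178352$)
$\frac{t + 32103}{30379 + T{\left(76 \right)}} = \frac{178352 + 32103}{30379 - 148} = \frac{210455}{30231}$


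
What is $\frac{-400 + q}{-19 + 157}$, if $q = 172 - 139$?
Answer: $- \frac{367}{138} \approx -2.6594$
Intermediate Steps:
$q = 33$ ($q = 172 - 139 = 33$)
$\frac{-400 + q}{-19 + 157} = \frac{-400 + 33}{-19 + 157} = - \frac{367}{138}$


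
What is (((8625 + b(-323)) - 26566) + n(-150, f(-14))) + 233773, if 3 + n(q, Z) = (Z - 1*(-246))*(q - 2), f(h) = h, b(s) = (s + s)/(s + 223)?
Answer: 9028573/50 ≈ 1.8057e+5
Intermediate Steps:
b(s) = 2*s/(223 + s) (b(s) = (2*s)/(223 + s) = 2*s/(223 + s))
n(q, Z) = -3 + (-2 + q)*(246 + Z) (n(q, Z) = -3 + (Z - 1*(-246))*(q - 2) = -3 + (Z + 246)*(-2 + q) = -3 + (246 + Z)*(-2 + q) = -3 + (-2 + q)*(246 + Z))
(((8625 + b(-323)) - 26566) + n(-150, f(-14))) + 233773 = (((8625 + 2*(-323)/(223 - 323)) - 26566) + (-495 - 2*(-14) + 246*(-150) - 14*(-150))) + 233773 = (((8625 + 2*(-323)/(-100)) - 26566) + (-495 + 28 - 36900 + 2100)) + 233773 = (((8625 + 2*(-323)*(-1/100)) - 26566) - 35267) + 233773 = (((8625 + 323/50) - 26566) - 35267) + 233773 = ((431573/50 - 26566) - 35267) + 233773 = (-896727/50 - 35267) + 233773 = -2660077/50 + 233773 = 9028573/50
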